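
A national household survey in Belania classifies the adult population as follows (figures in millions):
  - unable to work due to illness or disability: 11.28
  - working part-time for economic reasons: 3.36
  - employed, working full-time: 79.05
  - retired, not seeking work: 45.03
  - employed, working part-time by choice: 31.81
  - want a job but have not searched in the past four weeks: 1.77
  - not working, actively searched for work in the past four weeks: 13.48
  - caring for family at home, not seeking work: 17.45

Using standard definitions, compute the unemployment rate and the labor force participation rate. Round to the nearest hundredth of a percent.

Employed = 3.36 + 79.05 + 31.81 = 114.22 million (anyone who worked, including part-time for economic reasons, counts as employed).
Unemployed = 13.48 million.
Labor force = 114.22 + 13.48 = 127.70 million.
Not in labor force = 11.28 + 45.03 + 1.77 + 17.45 = 75.53 million (those not working and not actively searching are outside the labor force — including those who want a job but have given up searching).
Civilian working-age population = 127.70 + 75.53 = 203.23 million.
Unemployment rate = 13.48 / 127.70 = 10.56%.
Labor force participation rate = 127.70 / 203.23 = 62.84%.

Unemployment rate ≈ 10.56%; labor force participation rate ≈ 62.84%.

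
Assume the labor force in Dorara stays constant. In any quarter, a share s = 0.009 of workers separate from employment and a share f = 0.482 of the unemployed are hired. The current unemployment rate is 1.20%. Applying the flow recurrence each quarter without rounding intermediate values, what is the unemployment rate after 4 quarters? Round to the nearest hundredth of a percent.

Unemployment rate after four quarters ≈ 1.79%.

With a fixed labor force, u_{t+1} = u_t + s·(1−u_t) − f·u_t = u_t·(1−s−f) + s.
Here 1−s−f = 0.509 and s = 0.009.
u_1 = 0.012000 × 0.509 + 0.009 = 0.015108.
u_2 = 0.015108 × 0.509 + 0.009 = 0.016690.
u_3 = 0.016690 × 0.509 + 0.009 = 0.017495.
u_4 = 0.017495 × 0.509 + 0.009 = 0.017905.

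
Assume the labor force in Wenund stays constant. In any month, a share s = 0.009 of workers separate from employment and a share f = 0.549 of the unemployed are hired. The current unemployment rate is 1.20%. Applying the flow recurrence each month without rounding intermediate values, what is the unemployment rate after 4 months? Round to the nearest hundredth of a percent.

Unemployment rate after four months ≈ 1.60%.

With a fixed labor force, u_{t+1} = u_t + s·(1−u_t) − f·u_t = u_t·(1−s−f) + s.
Here 1−s−f = 0.442 and s = 0.009.
u_1 = 0.012000 × 0.442 + 0.009 = 0.014304.
u_2 = 0.014304 × 0.442 + 0.009 = 0.015322.
u_3 = 0.015322 × 0.442 + 0.009 = 0.015772.
u_4 = 0.015772 × 0.442 + 0.009 = 0.015971.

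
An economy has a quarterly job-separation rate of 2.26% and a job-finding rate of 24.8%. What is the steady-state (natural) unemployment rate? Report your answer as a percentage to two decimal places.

Steady-state unemployment rate ≈ 8.35%.

At steady state the flows balance: s·E = f·U, so U/(E+U) = s/(s+f).
u* = 2.26 / (2.26 + 24.8) = 2.26 / 27.06 = 8.35%.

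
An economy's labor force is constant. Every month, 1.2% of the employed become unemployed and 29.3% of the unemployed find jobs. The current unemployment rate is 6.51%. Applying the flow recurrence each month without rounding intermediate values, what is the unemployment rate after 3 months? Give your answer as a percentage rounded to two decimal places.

Unemployment rate after three months ≈ 4.80%.

With a fixed labor force, u_{t+1} = u_t + s·(1−u_t) − f·u_t = u_t·(1−s−f) + s.
Here 1−s−f = 0.695 and s = 0.012.
u_1 = 0.065100 × 0.695 + 0.012 = 0.057245.
u_2 = 0.057245 × 0.695 + 0.012 = 0.051785.
u_3 = 0.051785 × 0.695 + 0.012 = 0.047991.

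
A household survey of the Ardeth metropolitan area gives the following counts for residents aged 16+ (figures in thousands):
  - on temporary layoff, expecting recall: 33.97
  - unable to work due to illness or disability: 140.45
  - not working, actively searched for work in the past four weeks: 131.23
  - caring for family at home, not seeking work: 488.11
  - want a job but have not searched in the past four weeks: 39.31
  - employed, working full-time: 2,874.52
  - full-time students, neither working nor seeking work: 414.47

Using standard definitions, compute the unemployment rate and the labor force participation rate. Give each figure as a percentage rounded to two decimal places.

Unemployment rate ≈ 5.43%; labor force participation rate ≈ 73.74%.

Employed = 2,874.52 thousand.
Unemployed = 33.97 + 131.23 = 165.20 thousand (jobless and actively searching, or on temporary layoff).
Labor force = 2,874.52 + 165.20 = 3,039.72 thousand.
Not in labor force = 140.45 + 488.11 + 39.31 + 414.47 = 1,082.34 thousand (those not working and not actively searching are outside the labor force — including those who want a job but have given up searching).
Civilian working-age population = 3,039.72 + 1,082.34 = 4,122.06 thousand.
Unemployment rate = 165.20 / 3,039.72 = 5.43%.
Labor force participation rate = 3,039.72 / 4,122.06 = 73.74%.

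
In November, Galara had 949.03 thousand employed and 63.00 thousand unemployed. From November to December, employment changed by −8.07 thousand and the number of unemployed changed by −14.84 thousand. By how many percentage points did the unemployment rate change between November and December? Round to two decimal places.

The unemployment rate changed by −1.36 percentage points.

November: labor force = 949.03 + 63.00 = 1,012.03; u = 63.00/1,012.03 = 6.23%.
December: labor force = 940.96 + 48.16 = 989.12; u = 48.16/989.12 = 4.87%.
Change = 4.87% − 6.23% = −1.36 pp.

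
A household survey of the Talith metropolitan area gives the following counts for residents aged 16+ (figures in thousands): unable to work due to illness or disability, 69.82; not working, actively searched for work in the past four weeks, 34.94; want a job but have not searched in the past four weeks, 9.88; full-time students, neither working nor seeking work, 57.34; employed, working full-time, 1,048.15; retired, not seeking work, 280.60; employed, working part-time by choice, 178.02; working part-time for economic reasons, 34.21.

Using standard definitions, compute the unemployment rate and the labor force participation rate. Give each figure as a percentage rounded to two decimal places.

Employed = 1,048.15 + 178.02 + 34.21 = 1,260.38 thousand (anyone who worked, including part-time for economic reasons, counts as employed).
Unemployed = 34.94 thousand.
Labor force = 1,260.38 + 34.94 = 1,295.32 thousand.
Not in labor force = 69.82 + 9.88 + 57.34 + 280.60 = 417.64 thousand (those not working and not actively searching are outside the labor force — including those who want a job but have given up searching).
Civilian working-age population = 1,295.32 + 417.64 = 1,712.96 thousand.
Unemployment rate = 34.94 / 1,295.32 = 2.70%.
Labor force participation rate = 1,295.32 / 1,712.96 = 75.62%.

Unemployment rate ≈ 2.70%; labor force participation rate ≈ 75.62%.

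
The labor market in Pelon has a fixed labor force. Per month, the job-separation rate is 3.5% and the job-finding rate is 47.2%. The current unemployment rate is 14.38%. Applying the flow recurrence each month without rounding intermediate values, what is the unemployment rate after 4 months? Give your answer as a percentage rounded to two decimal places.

Unemployment rate after four months ≈ 7.35%.

With a fixed labor force, u_{t+1} = u_t + s·(1−u_t) − f·u_t = u_t·(1−s−f) + s.
Here 1−s−f = 0.493 and s = 0.035.
u_1 = 0.143800 × 0.493 + 0.035 = 0.105893.
u_2 = 0.105893 × 0.493 + 0.035 = 0.087205.
u_3 = 0.087205 × 0.493 + 0.035 = 0.077992.
u_4 = 0.077992 × 0.493 + 0.035 = 0.073450.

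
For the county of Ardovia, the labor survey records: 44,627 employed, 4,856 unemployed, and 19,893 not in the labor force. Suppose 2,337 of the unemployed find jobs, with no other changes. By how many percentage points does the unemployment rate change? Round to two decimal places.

Initially, labor force = 44,627 + 4,856 = 49,483, so u = 4,856/49,483 = 9.81%.
After the change, unemployed falls and employed rises by 2,337; labor force unchanged → E = 46,964, U = 2,519, labor force = 49,483.
New unemployment rate = 2,519 / 49,483 = 5.09%.
Change = 5.09% − 9.81% = −4.72 percentage points.

The unemployment rate changes by −4.72 percentage points.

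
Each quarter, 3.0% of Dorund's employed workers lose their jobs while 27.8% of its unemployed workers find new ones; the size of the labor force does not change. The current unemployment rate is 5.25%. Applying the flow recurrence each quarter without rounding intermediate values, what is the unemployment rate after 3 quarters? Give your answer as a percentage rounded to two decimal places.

With a fixed labor force, u_{t+1} = u_t + s·(1−u_t) − f·u_t = u_t·(1−s−f) + s.
Here 1−s−f = 0.692 and s = 0.030.
u_1 = 0.052500 × 0.692 + 0.030 = 0.066330.
u_2 = 0.066330 × 0.692 + 0.030 = 0.075900.
u_3 = 0.075900 × 0.692 + 0.030 = 0.082523.

Unemployment rate after three quarters ≈ 8.25%.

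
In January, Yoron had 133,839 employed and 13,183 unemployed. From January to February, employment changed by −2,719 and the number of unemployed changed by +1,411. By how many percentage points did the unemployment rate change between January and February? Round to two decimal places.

The unemployment rate changed by +1.05 percentage points.

January: labor force = 133,839 + 13,183 = 147,022; u = 13,183/147,022 = 8.97%.
February: labor force = 131,120 + 14,594 = 145,714; u = 14,594/145,714 = 10.02%.
Change = 10.02% − 8.97% = +1.05 pp.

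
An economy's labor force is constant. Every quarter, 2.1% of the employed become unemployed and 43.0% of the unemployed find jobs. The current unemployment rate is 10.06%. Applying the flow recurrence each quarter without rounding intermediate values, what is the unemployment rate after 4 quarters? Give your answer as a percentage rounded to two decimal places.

Unemployment rate after four quarters ≈ 5.15%.

With a fixed labor force, u_{t+1} = u_t + s·(1−u_t) − f·u_t = u_t·(1−s−f) + s.
Here 1−s−f = 0.549 and s = 0.021.
u_1 = 0.100600 × 0.549 + 0.021 = 0.076229.
u_2 = 0.076229 × 0.549 + 0.021 = 0.062850.
u_3 = 0.062850 × 0.549 + 0.021 = 0.055505.
u_4 = 0.055505 × 0.549 + 0.021 = 0.051472.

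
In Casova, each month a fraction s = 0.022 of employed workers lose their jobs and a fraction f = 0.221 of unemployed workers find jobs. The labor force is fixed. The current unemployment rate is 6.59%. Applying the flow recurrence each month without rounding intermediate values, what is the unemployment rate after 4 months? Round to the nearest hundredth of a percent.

Unemployment rate after four months ≈ 8.24%.

With a fixed labor force, u_{t+1} = u_t + s·(1−u_t) − f·u_t = u_t·(1−s−f) + s.
Here 1−s−f = 0.757 and s = 0.022.
u_1 = 0.065900 × 0.757 + 0.022 = 0.071886.
u_2 = 0.071886 × 0.757 + 0.022 = 0.076418.
u_3 = 0.076418 × 0.757 + 0.022 = 0.079848.
u_4 = 0.079848 × 0.757 + 0.022 = 0.082445.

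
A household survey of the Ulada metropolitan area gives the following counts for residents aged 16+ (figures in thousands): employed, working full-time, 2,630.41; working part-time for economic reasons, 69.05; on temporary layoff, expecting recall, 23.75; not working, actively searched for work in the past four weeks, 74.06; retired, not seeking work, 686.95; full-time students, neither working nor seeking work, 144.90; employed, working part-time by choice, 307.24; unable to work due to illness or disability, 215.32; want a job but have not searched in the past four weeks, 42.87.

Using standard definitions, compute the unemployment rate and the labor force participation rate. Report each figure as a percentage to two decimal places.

Employed = 2,630.41 + 69.05 + 307.24 = 3,006.70 thousand (anyone who worked, including part-time for economic reasons, counts as employed).
Unemployed = 23.75 + 74.06 = 97.81 thousand (jobless and actively searching, or on temporary layoff).
Labor force = 3,006.70 + 97.81 = 3,104.51 thousand.
Not in labor force = 686.95 + 144.90 + 215.32 + 42.87 = 1,090.04 thousand (those not working and not actively searching are outside the labor force — including those who want a job but have given up searching).
Civilian working-age population = 3,104.51 + 1,090.04 = 4,194.55 thousand.
Unemployment rate = 97.81 / 3,104.51 = 3.15%.
Labor force participation rate = 3,104.51 / 4,194.55 = 74.01%.

Unemployment rate ≈ 3.15%; labor force participation rate ≈ 74.01%.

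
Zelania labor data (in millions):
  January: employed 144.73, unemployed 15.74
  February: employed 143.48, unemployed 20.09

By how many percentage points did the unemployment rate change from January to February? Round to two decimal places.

January: labor force = 144.73 + 15.74 = 160.47; u = 15.74/160.47 = 9.81%.
February: labor force = 143.48 + 20.09 = 163.57; u = 20.09/163.57 = 12.28%.
Change = 12.28% − 9.81% = +2.47 pp.

The unemployment rate changed by +2.47 percentage points.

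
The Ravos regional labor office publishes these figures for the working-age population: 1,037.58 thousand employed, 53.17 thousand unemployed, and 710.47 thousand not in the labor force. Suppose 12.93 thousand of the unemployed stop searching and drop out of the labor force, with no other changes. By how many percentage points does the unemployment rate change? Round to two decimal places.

Initially, labor force = 1,037.58 + 53.17 = 1,090.75 thousand, so u = 53.17/1,090.75 = 4.87%.
After the change, unemployed and labor force both fall by 12.93 → E = 1,037.58, U = 40.24, labor force = 1,077.82 thousand.
New unemployment rate = 40.24 / 1,077.82 = 3.73%.
Change = 3.73% − 4.87% = −1.14 percentage points.

The unemployment rate changes by −1.14 percentage points.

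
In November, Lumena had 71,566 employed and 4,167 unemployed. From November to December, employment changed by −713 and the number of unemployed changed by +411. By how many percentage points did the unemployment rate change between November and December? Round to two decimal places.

November: labor force = 71,566 + 4,167 = 75,733; u = 4,167/75,733 = 5.50%.
December: labor force = 70,853 + 4,578 = 75,431; u = 4,578/75,431 = 6.07%.
Change = 6.07% − 5.50% = +0.57 pp.

The unemployment rate changed by +0.57 percentage points.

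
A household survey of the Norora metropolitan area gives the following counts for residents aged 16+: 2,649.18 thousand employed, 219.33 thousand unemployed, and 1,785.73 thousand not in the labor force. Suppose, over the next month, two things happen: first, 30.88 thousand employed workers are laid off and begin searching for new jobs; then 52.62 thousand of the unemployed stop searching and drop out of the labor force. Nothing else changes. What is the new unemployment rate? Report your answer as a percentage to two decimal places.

Initially, labor force = 2,649.18 + 219.33 = 2,868.51 thousand, so u = 219.33/2,868.51 = 7.65%.
After the first change, employed falls and unemployed rises by 30.88; labor force unchanged → E = 2,618.30, U = 250.21, labor force = 2,868.51 thousand.
After the second change, unemployed and labor force both fall by 52.62 → E = 2,618.30, U = 197.59, labor force = 2,815.89 thousand.
New unemployment rate = 197.59 / 2,815.89 = 7.02%.

New unemployment rate ≈ 7.02%.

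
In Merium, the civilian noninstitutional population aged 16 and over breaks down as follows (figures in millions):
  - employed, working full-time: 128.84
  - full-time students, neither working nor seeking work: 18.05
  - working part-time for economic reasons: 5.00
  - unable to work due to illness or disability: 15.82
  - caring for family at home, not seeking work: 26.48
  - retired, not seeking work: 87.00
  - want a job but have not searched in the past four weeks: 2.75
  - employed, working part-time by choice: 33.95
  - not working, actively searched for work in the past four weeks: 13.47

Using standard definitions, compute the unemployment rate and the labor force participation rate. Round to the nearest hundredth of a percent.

Employed = 128.84 + 5.00 + 33.95 = 167.79 million (anyone who worked, including part-time for economic reasons, counts as employed).
Unemployed = 13.47 million.
Labor force = 167.79 + 13.47 = 181.26 million.
Not in labor force = 18.05 + 15.82 + 26.48 + 87.00 + 2.75 = 150.10 million (those not working and not actively searching are outside the labor force — including those who want a job but have given up searching).
Civilian working-age population = 181.26 + 150.10 = 331.36 million.
Unemployment rate = 13.47 / 181.26 = 7.43%.
Labor force participation rate = 181.26 / 331.36 = 54.70%.

Unemployment rate ≈ 7.43%; labor force participation rate ≈ 54.70%.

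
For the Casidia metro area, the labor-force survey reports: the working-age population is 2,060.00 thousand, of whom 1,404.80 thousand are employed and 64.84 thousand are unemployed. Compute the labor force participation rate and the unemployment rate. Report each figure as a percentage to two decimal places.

Labor force = employed + unemployed = 1,404.80 + 64.84 = 1,469.64 thousand.
Unemployment rate = 64.84 / 1,469.64 = 4.41%.
Labor force participation rate = 1,469.64 / 2,060.00 = 71.34%.

Labor force participation rate ≈ 71.34%; unemployment rate ≈ 4.41%.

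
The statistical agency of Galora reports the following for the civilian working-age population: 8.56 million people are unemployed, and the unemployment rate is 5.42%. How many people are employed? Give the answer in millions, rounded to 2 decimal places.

About 149.37 million are employed.

Labor force = U / u = 8.56 / 0.0542 ≈ 157.93 million.
Employed = labor force − unemployed = 157.93 − 8.56 = 149.37 million.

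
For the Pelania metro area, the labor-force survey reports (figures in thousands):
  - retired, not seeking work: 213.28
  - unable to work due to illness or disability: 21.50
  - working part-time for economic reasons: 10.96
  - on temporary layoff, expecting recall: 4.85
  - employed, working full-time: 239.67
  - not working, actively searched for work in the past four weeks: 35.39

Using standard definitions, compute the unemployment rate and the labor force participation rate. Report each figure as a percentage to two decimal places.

Unemployment rate ≈ 13.83%; labor force participation rate ≈ 55.34%.

Employed = 10.96 + 239.67 = 250.63 thousand (anyone who worked, including part-time for economic reasons, counts as employed).
Unemployed = 4.85 + 35.39 = 40.24 thousand (jobless and actively searching, or on temporary layoff).
Labor force = 250.63 + 40.24 = 290.87 thousand.
Not in labor force = 213.28 + 21.50 = 234.78 thousand (those not working and not actively searching are outside the labor force).
Civilian working-age population = 290.87 + 234.78 = 525.65 thousand.
Unemployment rate = 40.24 / 290.87 = 13.83%.
Labor force participation rate = 290.87 / 525.65 = 55.34%.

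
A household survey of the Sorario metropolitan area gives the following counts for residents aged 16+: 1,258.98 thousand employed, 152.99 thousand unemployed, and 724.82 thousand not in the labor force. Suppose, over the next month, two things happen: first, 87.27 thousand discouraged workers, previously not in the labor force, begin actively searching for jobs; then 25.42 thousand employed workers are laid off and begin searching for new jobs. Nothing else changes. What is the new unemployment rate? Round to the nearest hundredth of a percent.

Initially, labor force = 1,258.98 + 152.99 = 1,411.97 thousand, so u = 152.99/1,411.97 = 10.84%.
After the first change, unemployed and labor force both rise by 87.27 → E = 1,258.98, U = 240.26, labor force = 1,499.24 thousand.
After the second change, employed falls and unemployed rises by 25.42; labor force unchanged → E = 1,233.56, U = 265.68, labor force = 1,499.24 thousand.
New unemployment rate = 265.68 / 1,499.24 = 17.72%.

New unemployment rate ≈ 17.72%.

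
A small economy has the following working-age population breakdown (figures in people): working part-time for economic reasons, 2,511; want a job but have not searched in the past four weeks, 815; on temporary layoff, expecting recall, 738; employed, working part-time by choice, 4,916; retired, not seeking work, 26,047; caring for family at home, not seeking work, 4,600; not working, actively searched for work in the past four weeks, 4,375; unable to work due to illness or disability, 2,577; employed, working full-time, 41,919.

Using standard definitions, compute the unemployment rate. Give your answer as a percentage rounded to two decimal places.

Unemployment rate ≈ 9.39%.

Employed = 2,511 + 4,916 + 41,919 = 49,346 (anyone who worked, including part-time for economic reasons, counts as employed).
Unemployed = 738 + 4,375 = 5,113 (jobless and actively searching, or on temporary layoff).
Labor force = 49,346 + 5,113 = 54,459.
Unemployment rate = 5,113 / 54,459 = 9.39%.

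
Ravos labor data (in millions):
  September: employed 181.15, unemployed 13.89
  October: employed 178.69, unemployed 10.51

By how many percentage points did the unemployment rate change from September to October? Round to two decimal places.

September: labor force = 181.15 + 13.89 = 195.04; u = 13.89/195.04 = 7.12%.
October: labor force = 178.69 + 10.51 = 189.20; u = 10.51/189.20 = 5.55%.
Change = 5.55% − 7.12% = −1.57 pp.

The unemployment rate changed by −1.57 percentage points.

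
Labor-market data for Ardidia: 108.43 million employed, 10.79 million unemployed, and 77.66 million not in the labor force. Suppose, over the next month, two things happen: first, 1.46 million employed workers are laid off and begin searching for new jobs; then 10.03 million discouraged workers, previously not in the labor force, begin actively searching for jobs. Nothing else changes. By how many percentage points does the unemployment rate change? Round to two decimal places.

The unemployment rate changes by +8.19 percentage points.

Initially, labor force = 108.43 + 10.79 = 119.22 million, so u = 10.79/119.22 = 9.05%.
After the first change, employed falls and unemployed rises by 1.46; labor force unchanged → E = 106.97, U = 12.25, labor force = 119.22 million.
After the second change, unemployed and labor force both rise by 10.03 → E = 106.97, U = 22.28, labor force = 129.25 million.
New unemployment rate = 22.28 / 129.25 = 17.24%.
Change = 17.24% − 9.05% = +8.19 percentage points.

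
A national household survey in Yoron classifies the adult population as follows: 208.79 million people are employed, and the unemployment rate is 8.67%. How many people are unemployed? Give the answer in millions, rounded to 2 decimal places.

About 19.82 million are unemployed.

Let U be the number unemployed. The labor force is E + U, and U/(E+U) = 0.0867.
So U = 0.0867 × 208.79 / (1 − 0.0867) = 18.1021 / 0.9133 ≈ 19.82 million.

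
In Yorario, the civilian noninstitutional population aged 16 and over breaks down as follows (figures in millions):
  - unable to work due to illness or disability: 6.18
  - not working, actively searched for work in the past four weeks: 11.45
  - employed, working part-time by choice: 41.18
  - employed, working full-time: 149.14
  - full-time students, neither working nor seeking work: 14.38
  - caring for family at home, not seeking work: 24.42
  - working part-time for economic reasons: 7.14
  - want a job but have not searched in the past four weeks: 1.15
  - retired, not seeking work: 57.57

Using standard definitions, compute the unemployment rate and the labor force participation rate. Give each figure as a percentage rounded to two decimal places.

Employed = 41.18 + 149.14 + 7.14 = 197.46 million (anyone who worked, including part-time for economic reasons, counts as employed).
Unemployed = 11.45 million.
Labor force = 197.46 + 11.45 = 208.91 million.
Not in labor force = 6.18 + 14.38 + 24.42 + 1.15 + 57.57 = 103.70 million (those not working and not actively searching are outside the labor force — including those who want a job but have given up searching).
Civilian working-age population = 208.91 + 103.70 = 312.61 million.
Unemployment rate = 11.45 / 208.91 = 5.48%.
Labor force participation rate = 208.91 / 312.61 = 66.83%.

Unemployment rate ≈ 5.48%; labor force participation rate ≈ 66.83%.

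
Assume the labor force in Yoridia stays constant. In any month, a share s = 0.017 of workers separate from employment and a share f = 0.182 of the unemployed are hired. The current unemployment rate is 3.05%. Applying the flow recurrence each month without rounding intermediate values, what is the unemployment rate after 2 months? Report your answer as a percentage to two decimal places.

With a fixed labor force, u_{t+1} = u_t + s·(1−u_t) − f·u_t = u_t·(1−s−f) + s.
Here 1−s−f = 0.801 and s = 0.017.
u_1 = 0.030500 × 0.801 + 0.017 = 0.041431.
u_2 = 0.041431 × 0.801 + 0.017 = 0.050186.

Unemployment rate after two months ≈ 5.02%.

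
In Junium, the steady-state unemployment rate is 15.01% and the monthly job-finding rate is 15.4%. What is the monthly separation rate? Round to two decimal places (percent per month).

From u* = s/(s+f): s = u·f/(1−u).
s = 0.1501 × 15.4 / (1 − 0.1501) = 2.3115 / 0.8499 ≈ 2.72% per month.

Separation rate ≈ 2.72% per month.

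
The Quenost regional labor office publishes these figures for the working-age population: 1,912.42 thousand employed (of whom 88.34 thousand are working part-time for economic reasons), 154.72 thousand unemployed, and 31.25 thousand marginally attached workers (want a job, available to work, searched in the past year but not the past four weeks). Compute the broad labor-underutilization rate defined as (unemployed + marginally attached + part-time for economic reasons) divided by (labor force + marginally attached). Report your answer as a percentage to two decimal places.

Labor force = 1,912.42 + 154.72 = 2,067.14 thousand.
Numerator = 154.72 + 31.25 + 88.34 = 274.31 thousand.
Denominator = 2,067.14 + 31.25 = 2,098.39 thousand.
Broad rate = 274.31 / 2,098.39 = 13.07%.

Broad underutilization rate ≈ 13.07%.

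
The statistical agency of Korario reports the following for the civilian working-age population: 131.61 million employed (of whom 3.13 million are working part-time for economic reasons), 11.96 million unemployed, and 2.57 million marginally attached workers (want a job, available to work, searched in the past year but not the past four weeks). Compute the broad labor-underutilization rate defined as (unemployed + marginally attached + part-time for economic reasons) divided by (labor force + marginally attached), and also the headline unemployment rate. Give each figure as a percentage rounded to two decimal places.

Broad underutilization rate ≈ 12.08%; headline unemployment rate ≈ 8.33%.

Labor force = 131.61 + 11.96 = 143.57 million.
Numerator = 11.96 + 2.57 + 3.13 = 17.66 million.
Denominator = 143.57 + 2.57 = 146.14 million.
Broad rate = 17.66 / 146.14 = 12.08%.
Headline unemployment rate = 11.96 / 143.57 = 8.33%.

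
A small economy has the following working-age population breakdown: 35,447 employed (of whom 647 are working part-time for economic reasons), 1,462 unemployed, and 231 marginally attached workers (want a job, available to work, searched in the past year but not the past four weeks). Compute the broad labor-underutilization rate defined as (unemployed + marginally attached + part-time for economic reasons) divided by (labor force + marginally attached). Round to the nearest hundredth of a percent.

Labor force = 35,447 + 1,462 = 36,909.
Numerator = 1,462 + 231 + 647 = 2,340.
Denominator = 36,909 + 231 = 37,140.
Broad rate = 2,340 / 37,140 = 6.30%.

Broad underutilization rate ≈ 6.30%.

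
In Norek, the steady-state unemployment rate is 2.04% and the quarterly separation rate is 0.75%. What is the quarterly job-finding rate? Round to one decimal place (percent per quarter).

Job-finding rate ≈ 36.0% per quarter.

From u* = s/(s+f): f = s·(1−u)/u.
f = 0.75 × (1 − 0.0204) / 0.0204 = 0.7347 / 0.0204 ≈ 36.0% per quarter.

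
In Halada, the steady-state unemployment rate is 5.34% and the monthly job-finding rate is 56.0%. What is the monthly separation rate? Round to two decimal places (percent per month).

Separation rate ≈ 3.16% per month.

From u* = s/(s+f): s = u·f/(1−u).
s = 0.0534 × 56.0 / (1 − 0.0534) = 2.9904 / 0.9466 ≈ 3.16% per month.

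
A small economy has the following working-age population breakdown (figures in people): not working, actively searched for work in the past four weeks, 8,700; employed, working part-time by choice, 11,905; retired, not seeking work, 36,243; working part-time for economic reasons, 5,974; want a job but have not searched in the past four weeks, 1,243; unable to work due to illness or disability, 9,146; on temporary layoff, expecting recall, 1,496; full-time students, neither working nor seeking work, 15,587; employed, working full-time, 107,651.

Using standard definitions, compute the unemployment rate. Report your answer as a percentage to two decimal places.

Employed = 11,905 + 5,974 + 107,651 = 125,530 (anyone who worked, including part-time for economic reasons, counts as employed).
Unemployed = 8,700 + 1,496 = 10,196 (jobless and actively searching, or on temporary layoff).
Labor force = 125,530 + 10,196 = 135,726.
Unemployment rate = 10,196 / 135,726 = 7.51%.

Unemployment rate ≈ 7.51%.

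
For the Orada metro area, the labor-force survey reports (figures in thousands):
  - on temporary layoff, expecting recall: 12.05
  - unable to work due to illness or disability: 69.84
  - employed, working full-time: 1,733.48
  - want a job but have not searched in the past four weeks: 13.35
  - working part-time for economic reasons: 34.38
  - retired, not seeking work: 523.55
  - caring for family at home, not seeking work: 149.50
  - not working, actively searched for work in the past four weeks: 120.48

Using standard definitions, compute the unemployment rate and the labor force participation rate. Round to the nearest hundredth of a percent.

Unemployment rate ≈ 6.97%; labor force participation rate ≈ 71.53%.

Employed = 1,733.48 + 34.38 = 1,767.86 thousand (anyone who worked, including part-time for economic reasons, counts as employed).
Unemployed = 12.05 + 120.48 = 132.53 thousand (jobless and actively searching, or on temporary layoff).
Labor force = 1,767.86 + 132.53 = 1,900.39 thousand.
Not in labor force = 69.84 + 13.35 + 523.55 + 149.50 = 756.24 thousand (those not working and not actively searching are outside the labor force — including those who want a job but have given up searching).
Civilian working-age population = 1,900.39 + 756.24 = 2,656.63 thousand.
Unemployment rate = 132.53 / 1,900.39 = 6.97%.
Labor force participation rate = 1,900.39 / 2,656.63 = 71.53%.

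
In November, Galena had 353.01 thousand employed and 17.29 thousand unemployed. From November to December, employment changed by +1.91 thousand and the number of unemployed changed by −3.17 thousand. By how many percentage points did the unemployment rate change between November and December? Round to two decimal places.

November: labor force = 353.01 + 17.29 = 370.30; u = 17.29/370.30 = 4.67%.
December: labor force = 354.92 + 14.12 = 369.04; u = 14.12/369.04 = 3.83%.
Change = 3.83% − 4.67% = −0.84 pp.

The unemployment rate changed by −0.84 percentage points.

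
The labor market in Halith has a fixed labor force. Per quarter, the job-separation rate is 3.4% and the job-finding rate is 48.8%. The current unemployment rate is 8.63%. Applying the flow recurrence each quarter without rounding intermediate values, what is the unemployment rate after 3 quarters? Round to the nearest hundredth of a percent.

With a fixed labor force, u_{t+1} = u_t + s·(1−u_t) − f·u_t = u_t·(1−s−f) + s.
Here 1−s−f = 0.478 and s = 0.034.
u_1 = 0.086300 × 0.478 + 0.034 = 0.075251.
u_2 = 0.075251 × 0.478 + 0.034 = 0.069970.
u_3 = 0.069970 × 0.478 + 0.034 = 0.067446.

Unemployment rate after three quarters ≈ 6.74%.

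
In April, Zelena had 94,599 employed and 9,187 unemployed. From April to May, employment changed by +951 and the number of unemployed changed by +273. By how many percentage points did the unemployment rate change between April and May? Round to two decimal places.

The unemployment rate changed by +0.16 percentage points.

April: labor force = 94,599 + 9,187 = 103,786; u = 9,187/103,786 = 8.85%.
May: labor force = 95,550 + 9,460 = 105,010; u = 9,460/105,010 = 9.01%.
Change = 9.01% − 8.85% = +0.16 pp.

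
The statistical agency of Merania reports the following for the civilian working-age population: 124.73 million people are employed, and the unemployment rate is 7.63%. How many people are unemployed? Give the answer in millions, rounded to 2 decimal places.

Let U be the number unemployed. The labor force is E + U, and U/(E+U) = 0.0763.
So U = 0.0763 × 124.73 / (1 − 0.0763) = 9.5169 / 0.9237 ≈ 10.30 million.

About 10.30 million are unemployed.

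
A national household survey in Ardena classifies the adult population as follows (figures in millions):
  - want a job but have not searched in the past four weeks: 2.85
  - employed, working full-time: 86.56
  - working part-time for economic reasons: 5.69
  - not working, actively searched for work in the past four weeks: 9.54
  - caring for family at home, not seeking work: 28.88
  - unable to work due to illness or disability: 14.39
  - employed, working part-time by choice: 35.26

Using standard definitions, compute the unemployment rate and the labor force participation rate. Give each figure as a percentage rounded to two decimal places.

Employed = 86.56 + 5.69 + 35.26 = 127.51 million (anyone who worked, including part-time for economic reasons, counts as employed).
Unemployed = 9.54 million.
Labor force = 127.51 + 9.54 = 137.05 million.
Not in labor force = 2.85 + 28.88 + 14.39 = 46.12 million (those not working and not actively searching are outside the labor force — including those who want a job but have given up searching).
Civilian working-age population = 137.05 + 46.12 = 183.17 million.
Unemployment rate = 9.54 / 137.05 = 6.96%.
Labor force participation rate = 137.05 / 183.17 = 74.82%.

Unemployment rate ≈ 6.96%; labor force participation rate ≈ 74.82%.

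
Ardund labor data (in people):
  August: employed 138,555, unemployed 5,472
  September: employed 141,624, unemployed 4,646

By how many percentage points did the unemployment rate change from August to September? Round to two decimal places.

The unemployment rate changed by −0.62 percentage points.

August: labor force = 138,555 + 5,472 = 144,027; u = 5,472/144,027 = 3.80%.
September: labor force = 141,624 + 4,646 = 146,270; u = 4,646/146,270 = 3.18%.
Change = 3.18% − 3.80% = −0.62 pp.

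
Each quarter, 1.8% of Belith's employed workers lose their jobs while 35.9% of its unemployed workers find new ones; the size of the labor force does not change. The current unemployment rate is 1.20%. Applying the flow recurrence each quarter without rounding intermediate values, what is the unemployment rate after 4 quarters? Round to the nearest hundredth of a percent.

Unemployment rate after four quarters ≈ 4.24%.

With a fixed labor force, u_{t+1} = u_t + s·(1−u_t) − f·u_t = u_t·(1−s−f) + s.
Here 1−s−f = 0.623 and s = 0.018.
u_1 = 0.012000 × 0.623 + 0.018 = 0.025476.
u_2 = 0.025476 × 0.623 + 0.018 = 0.033872.
u_3 = 0.033872 × 0.623 + 0.018 = 0.039102.
u_4 = 0.039102 × 0.623 + 0.018 = 0.042361.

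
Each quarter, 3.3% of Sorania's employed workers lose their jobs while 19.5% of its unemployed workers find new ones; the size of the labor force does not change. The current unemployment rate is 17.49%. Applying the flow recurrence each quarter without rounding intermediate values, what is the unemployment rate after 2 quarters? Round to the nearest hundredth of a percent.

With a fixed labor force, u_{t+1} = u_t + s·(1−u_t) − f·u_t = u_t·(1−s−f) + s.
Here 1−s−f = 0.772 and s = 0.033.
u_1 = 0.174900 × 0.772 + 0.033 = 0.168023.
u_2 = 0.168023 × 0.772 + 0.033 = 0.162714.

Unemployment rate after two quarters ≈ 16.27%.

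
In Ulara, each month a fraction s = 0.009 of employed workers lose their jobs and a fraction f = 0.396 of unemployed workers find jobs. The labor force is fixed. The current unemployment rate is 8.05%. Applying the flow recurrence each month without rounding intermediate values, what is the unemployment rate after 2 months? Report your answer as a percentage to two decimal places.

Unemployment rate after two months ≈ 4.29%.

With a fixed labor force, u_{t+1} = u_t + s·(1−u_t) − f·u_t = u_t·(1−s−f) + s.
Here 1−s−f = 0.595 and s = 0.009.
u_1 = 0.080500 × 0.595 + 0.009 = 0.056898.
u_2 = 0.056898 × 0.595 + 0.009 = 0.042854.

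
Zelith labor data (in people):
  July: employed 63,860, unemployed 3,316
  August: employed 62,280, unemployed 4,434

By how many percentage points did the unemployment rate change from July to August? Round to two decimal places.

The unemployment rate changed by +1.71 percentage points.

July: labor force = 63,860 + 3,316 = 67,176; u = 3,316/67,176 = 4.94%.
August: labor force = 62,280 + 4,434 = 66,714; u = 4,434/66,714 = 6.65%.
Change = 6.65% − 4.94% = +1.71 pp.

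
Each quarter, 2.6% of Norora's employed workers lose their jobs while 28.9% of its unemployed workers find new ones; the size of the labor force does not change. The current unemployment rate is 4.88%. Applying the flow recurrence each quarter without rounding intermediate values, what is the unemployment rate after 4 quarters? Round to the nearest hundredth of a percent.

With a fixed labor force, u_{t+1} = u_t + s·(1−u_t) − f·u_t = u_t·(1−s−f) + s.
Here 1−s−f = 0.685 and s = 0.026.
u_1 = 0.048800 × 0.685 + 0.026 = 0.059428.
u_2 = 0.059428 × 0.685 + 0.026 = 0.066708.
u_3 = 0.066708 × 0.685 + 0.026 = 0.071695.
u_4 = 0.071695 × 0.685 + 0.026 = 0.075111.

Unemployment rate after four quarters ≈ 7.51%.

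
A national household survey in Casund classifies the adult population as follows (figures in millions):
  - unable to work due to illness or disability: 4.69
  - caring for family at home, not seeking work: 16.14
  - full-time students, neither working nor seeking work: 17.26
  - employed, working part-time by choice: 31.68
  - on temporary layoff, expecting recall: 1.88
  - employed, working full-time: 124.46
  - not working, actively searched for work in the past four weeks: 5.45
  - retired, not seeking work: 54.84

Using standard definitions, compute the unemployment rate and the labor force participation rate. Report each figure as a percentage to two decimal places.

Employed = 31.68 + 124.46 = 156.14 million.
Unemployed = 1.88 + 5.45 = 7.33 million (jobless and actively searching, or on temporary layoff).
Labor force = 156.14 + 7.33 = 163.47 million.
Not in labor force = 4.69 + 16.14 + 17.26 + 54.84 = 92.93 million (those not working and not actively searching are outside the labor force).
Civilian working-age population = 163.47 + 92.93 = 256.40 million.
Unemployment rate = 7.33 / 163.47 = 4.48%.
Labor force participation rate = 163.47 / 256.40 = 63.76%.

Unemployment rate ≈ 4.48%; labor force participation rate ≈ 63.76%.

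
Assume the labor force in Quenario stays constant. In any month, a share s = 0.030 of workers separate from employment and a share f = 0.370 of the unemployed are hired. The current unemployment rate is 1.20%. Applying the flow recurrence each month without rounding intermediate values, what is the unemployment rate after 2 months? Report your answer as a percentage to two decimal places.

With a fixed labor force, u_{t+1} = u_t + s·(1−u_t) − f·u_t = u_t·(1−s−f) + s.
Here 1−s−f = 0.600 and s = 0.030.
u_1 = 0.012000 × 0.600 + 0.030 = 0.037200.
u_2 = 0.037200 × 0.600 + 0.030 = 0.052320.

Unemployment rate after two months ≈ 5.23%.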